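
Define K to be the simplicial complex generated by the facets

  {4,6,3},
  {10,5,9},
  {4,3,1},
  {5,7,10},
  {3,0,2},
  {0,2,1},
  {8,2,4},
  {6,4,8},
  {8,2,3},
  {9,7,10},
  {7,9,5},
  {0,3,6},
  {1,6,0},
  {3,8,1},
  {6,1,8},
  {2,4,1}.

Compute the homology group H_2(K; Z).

H_2 = Z.

Order the vertices as 0 < 1 < 2 < 3 < 4 < 5 < 6 < 7 < 8 < 9 < 10. Listing each simplex with vertices in this order, K has dimension 2 with simplices:

  0-simplices (11): [0], [1], [2], [3], [4], [5], [6], [7], [8], [9], [10]
  1-simplices (24): (24 of them)
  2-simplices (16): [0,1,2], [0,1,6], [0,2,3], [0,3,6], [1,2,4], [1,3,4], [1,3,8], [1,6,8], [2,3,8], [2,4,8], [3,4,6], [4,6,8], [5,7,9], [5,7,10], [5,9,10], [7,9,10]

so the chain groups are C_0 ≅ Z^11, C_1 ≅ Z^24, C_2 ≅ Z^16.

∂_1: C_1 → C_0 maps an edge to its endpoints' difference, ∂[p,q] = q − p. For instance
  ∂[1,8] = [8] − [1].
The resulting 11×24 matrix has rank 9, and its Smith normal form has invariant factors (1,1,1,1,1,1,1,1,1).

Boundary ∂_2: C_2 → C_1 acts by ∂[p,q,r] = [q,r] − [p,r] + [p,q]. For instance
  ∂[1,2,4] = [2,4] − [1,4] + [1,2],
  ∂[1,3,8] = [3,8] − [1,8] + [1,3].
The resulting 24×16 matrix has rank 15, and its Smith normal form has invariant factors (1,1,1,1,1,1,1,1,1,1,1,1,1,1,2).

From H_k ≅ ker(∂_k) / im(∂_{k+1}) we obtain:

  H_2: rank ker ∂_2 − rank ∂_3 = (16 − 15) − 0 = 1, and there is no ∂_3, so H_2 ≅ Z.

(K is a triangulation of the disjoint union of the real projective plane RP^2 and the 2-sphere S^2.)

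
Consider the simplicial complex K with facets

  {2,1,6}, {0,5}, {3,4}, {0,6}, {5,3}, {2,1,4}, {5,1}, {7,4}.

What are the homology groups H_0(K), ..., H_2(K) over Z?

H_0 = Z,  H_1 = Z^2,  H_2 = 0.

Fix the vertex order 0 < 1 < 2 < 3 < 4 < 5 < 6 < 7 and write every simplex with vertices in increasing order. Then dim K = 2 and the simplices of K are:

  0-simplices (8): [0], [1], [2], [3], [4], [5], [6], [7]
  1-simplices (11): [0,5], [0,6], [1,2], [1,4], [1,5], [1,6], [2,4], [2,6], [3,4], [3,5], [4,7]
  2-simplices (2): [1,2,4], [1,2,6]

giving chain groups C_0 ≅ Z^8, C_1 ≅ Z^11, C_2 ≅ Z^2.

The boundary map ∂_1: C_1 → C_0 maps an edge to its endpoints' difference, ∂[p,q] = q − p. For instance
  ∂[2,6] = [6] − [2].
The 8×11 boundary matrix has rank 7 and Smith normal form diag(1,1,1,1,1,1,1).

The boundary map ∂_2: C_2 → C_1 sends each 2-simplex [p,q,r] to [q,r] − [p,r] + [p,q]. For instance
  ∂[1,2,6] = [2,6] − [1,6] + [1,2],
  ∂[1,2,4] = [2,4] − [1,4] + [1,2].
The resulting 11×2 matrix has rank 2, and its Smith normal form has invariant factors (1,1).

Computing H_k = (kernel of ∂_k) / (image of ∂_{k+1}):

  H_0: rank C_0 − rank ∂_1 = 8 − 7 = 1, and the invariant factors of ∂_1 are all 1, so H_0 = Z.
  H_1: rank ker ∂_1 − rank ∂_2 = (11 − 7) − 2 = 2, and the invariant factors of ∂_2 are all 1, so H_1 = Z^2.
  H_2: rank ker ∂_2 − rank ∂_3 = (2 − 2) − 0 = 0, and there is no ∂_3, so H_2 = 0.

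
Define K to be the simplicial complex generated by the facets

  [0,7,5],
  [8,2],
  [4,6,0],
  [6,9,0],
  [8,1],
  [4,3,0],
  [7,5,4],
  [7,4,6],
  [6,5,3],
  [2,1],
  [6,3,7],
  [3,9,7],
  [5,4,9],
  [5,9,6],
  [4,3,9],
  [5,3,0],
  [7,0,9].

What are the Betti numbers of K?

We work with the vertex ordering 0 < 1 < 2 < 3 < 4 < 5 < 6 < 7 < 8 < 9. The simplices of K, each written with vertices in increasing order, are:

  0-simplices (10): [0], [1], [2], [3], [4], [5], [6], [7], [8], [9]
  1-simplices (24): (24 of them)
  2-simplices (14): [0,3,4], [0,3,5], [0,4,6], [0,5,7], [0,6,9], [0,7,9], [3,4,9], [3,5,6], [3,6,7], [3,7,9], [4,5,7], [4,5,9], [4,6,7], [5,6,9]

Hence C_0 ≅ Z^10, C_1 ≅ Z^24, C_2 ≅ Z^14.

The boundary map ∂_1: C_1 → C_0 is given by ∂[p,q] = [q] − [p].
This gives a 10×24 integer matrix of rank 8; reducing to Smith normal form yields diagonal entries (1,1,1,1,1,1,1,1).

The boundary map ∂_2: C_2 → C_1 acts by ∂[p,q,r] = [q,r] − [p,r] + [p,q]. For instance
  ∂[0,6,9] = [6,9] − [0,9] + [0,6],
  ∂[0,3,4] = [3,4] − [0,4] + [0,3].
This gives a 24×14 integer matrix of rank 13; reducing to Smith normal form yields diagonal entries (1,1,1,1,1,1,1,1,1,1,1,1,1).

Now H_k = ker ∂_k / im ∂_{k+1}, so:

  H_0: rank C_0 − rank ∂_1 = 10 − 8 = 2, and the invariant factors of ∂_1 are all 1, so H_0 ≅ Z^2.
  H_1: rank ker ∂_1 − rank ∂_2 = (24 − 8) − 13 = 3, and the invariant factors of ∂_2 are all 1, so H_1 ≅ Z^3.
  H_2: rank ker ∂_2 − rank ∂_3 = (14 − 13) − 0 = 1, and there is no ∂_3, so H_2 ≅ Z.

As a check, the Euler characteristic is 10 − 24 + 14 = 0, which agrees with 2 − 3 + 1 = 0.

Hence the Betti numbers are b_0 = 2, b_1 = 3, b_2 = 1.

b_0 = 2, b_1 = 3, b_2 = 1.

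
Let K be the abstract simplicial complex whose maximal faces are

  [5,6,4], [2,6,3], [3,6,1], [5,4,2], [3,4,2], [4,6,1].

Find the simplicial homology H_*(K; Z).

Order the vertices as 1 < 2 < 3 < 4 < 5 < 6. Listing each simplex with vertices in this order, K has dimension 2 with simplices:

  0-simplices (6): [1], [2], [3], [4], [5], [6]
  1-simplices (12): [1,3], [1,4], [1,6], [2,3], [2,4], [2,5], [2,6], [3,4], [3,6], [4,5], [4,6], [5,6]
  2-simplices (6): [1,3,6], [1,4,6], [2,3,4], [2,3,6], [2,4,5], [4,5,6]

so the chain groups are C_0 ≅ Z^6, C_1 ≅ Z^12, C_2 ≅ Z^6.

Boundary ∂_1: C_1 → C_0 maps an edge to its endpoints' difference, ∂[p,q] = q − p. For instance
  ∂[3,6] = [6] − [3].
The resulting 6×12 matrix has rank 5, and its Smith normal form has invariant factors (1,1,1,1,1).

Boundary ∂_2: C_2 → C_1 acts by ∂[p,q,r] = [q,r] − [p,r] + [p,q]. For instance
  ∂[2,3,6] = [3,6] − [2,6] + [2,3],
  ∂[2,4,5] = [4,5] − [2,5] + [2,4].
As a 12×6 matrix over Z this has rank 6, with invariant factors (1,1,1,1,1,1).

Now H_k = ker ∂_k / im ∂_{k+1}, so:

  H_0: rank C_0 − rank ∂_1 = 6 − 5 = 1, and the invariant factors of ∂_1 are all 1, so H_0 ≅ Z.
  H_1: rank ker ∂_1 − rank ∂_2 = (12 − 5) − 6 = 1, and the invariant factors of ∂_2 are all 1, so H_1 ≅ Z.
  H_2: rank ker ∂_2 − rank ∂_3 = (6 − 6) − 0 = 0, and there is no ∂_3, so H_2 ≅ 0.

As a check, the Euler characteristic is 6 − 12 + 6 = 0, which agrees with 1 − 1 + 0 = 0.

H_0 = Z,  H_1 = Z,  H_2 = 0.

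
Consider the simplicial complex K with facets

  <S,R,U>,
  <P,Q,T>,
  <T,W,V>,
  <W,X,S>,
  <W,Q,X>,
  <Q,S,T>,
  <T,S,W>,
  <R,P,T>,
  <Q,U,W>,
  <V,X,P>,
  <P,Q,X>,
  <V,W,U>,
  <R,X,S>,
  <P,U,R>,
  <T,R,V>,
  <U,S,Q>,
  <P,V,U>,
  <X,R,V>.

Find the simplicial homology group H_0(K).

H_0 = Z.

Fix the vertex order P < Q < R < S < T < U < V < W < X and write every simplex with vertices in increasing order. Then dim K = 2 and the simplices of K are:

  0-simplices (9): P, Q, R, S, T, U, V, W, X
  1-simplices (27): PQ, PR, PT, PU, PV, PX, QS, QT, QU, QW, QX, RS, RT, RU, RV, RX, ST, SU, SW, SX, TV, TW, UV, UW, VW, VX, WX
  2-simplices (18): PQT, PQX, PRT, PRU, PUV, PVX, QST, QSU, QUW, QWX, RSU, RSX, RTV, RVX, STW, SWX, TVW, UVW

Hence C_0 ≅ Z^9, C_1 ≅ Z^27, C_2 ≅ Z^18.

The boundary map ∂_1: C_1 → C_0 maps an edge to its endpoints' difference, ∂[p,q] = q − p. For instance
  ∂QU = U − Q.
As a 9×27 matrix over Z this has rank 8, with invariant factors (1,1,1,1,1,1,1,1).

The boundary map ∂_2: C_2 → C_1 acts by ∂[p,q,r] = [q,r] − [p,r] + [p,q]. For instance
  ∂UVW = VW − UW + UV,
  ∂RVX = VX − RX + RV.
As a 27×18 matrix over Z this has rank 18, with invariant factors (1,1,1,1,1,1,1,1,1,1,1,1,1,1,1,1,1,2).

From H_k ≅ ker(∂_k) / im(∂_{k+1}) we obtain:

  H_0: rank C_0 − rank ∂_1 = 9 − 8 = 1, and the invariant factors of ∂_1 are all 1, so H_0 ≅ Z.

(K is a triangulation of the Klein bottle.)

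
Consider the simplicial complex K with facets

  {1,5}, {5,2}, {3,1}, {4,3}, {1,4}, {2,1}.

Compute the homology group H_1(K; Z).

K has 5 vertices, 6 edges.
rank ∂_1 = 4, rank ∂_2 = 0 ⇒ b_1 = 6 − 4 − 0 = 2. So H_1 = Z^2.

H_1 ≅ Z^2.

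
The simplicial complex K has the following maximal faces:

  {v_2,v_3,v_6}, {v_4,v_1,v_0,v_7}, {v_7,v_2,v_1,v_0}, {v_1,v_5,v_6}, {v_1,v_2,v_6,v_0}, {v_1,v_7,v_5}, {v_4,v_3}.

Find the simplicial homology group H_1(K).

We work with the vertex ordering v_0 < v_1 < v_2 < v_3 < v_4 < v_5 < v_6 < v_7. The simplices of K, each written with vertices in increasing order, are:

  0-simplices (8): [v_0], [v_1], [v_2], [v_3], [v_4], [v_5], [v_6], [v_7]
  1-simplices (18): (18 of them)
  2-simplices (13): (13 of them)
  3-simplices (3): [v_0,v_1,v_2,v_6], [v_0,v_1,v_2,v_7], [v_0,v_1,v_4,v_7]

so the chain groups are C_0 ≅ Z^8, C_1 ≅ Z^18, C_2 ≅ Z^13, C_3 ≅ Z^3.

The boundary map ∂_1: C_1 → C_0 sends each edge [p,q] (with p < q) to q − p.
The resulting 8×18 matrix has rank 7, and its Smith normal form has invariant factors (1,1,1,1,1,1,1).

The boundary map ∂_2: C_2 → C_1 acts by ∂[p,q,r] = [q,r] − [p,r] + [p,q]. For instance
  ∂[v_0,v_1,v_4] = [v_1,v_4] − [v_0,v_4] + [v_0,v_1],
  ∂[v_0,v_1,v_6] = [v_1,v_6] − [v_0,v_6] + [v_0,v_1].
The 18×13 boundary matrix has rank 10 and Smith normal form diag(1,1,1,1,1,1,1,1,1,1).

The boundary map ∂_3: C_3 → C_2 sends each 3-simplex σ to the alternating sum Σ_i (−1)^i (σ with its i-th vertex removed). For instance
  ∂[v_0,v_1,v_2,v_7] = [v_1,v_2,v_7] − [v_0,v_2,v_7] + [v_0,v_1,v_7] − [v_0,v_1,v_2],
  ∂[v_0,v_1,v_2,v_6] = [v_1,v_2,v_6] − [v_0,v_2,v_6] + [v_0,v_1,v_6] − [v_0,v_1,v_2].
As a 13×3 matrix over Z this has rank 3, with invariant factors (1,1,1).

Now H_k = ker ∂_k / im ∂_{k+1}, so:

  H_1: rank ker ∂_1 − rank ∂_2 = (18 − 7) − 10 = 1, and the invariant factors of ∂_2 are all 1, so H_1 = Z.

H_1 = Z.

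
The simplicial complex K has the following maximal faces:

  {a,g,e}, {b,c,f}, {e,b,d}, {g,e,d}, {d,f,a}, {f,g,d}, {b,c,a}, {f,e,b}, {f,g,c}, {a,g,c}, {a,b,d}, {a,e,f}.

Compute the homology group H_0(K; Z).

We work with the vertex ordering a < b < c < d < e < f < g. The simplices of K, each written with vertices in increasing order, are:

  0-simplices (7): a, b, c, d, e, f, g
  1-simplices (18): ab, ac, ad, ae, af, ag, bc, bd, be, bf, cf, cg, de, df, dg, ef, eg, fg
  2-simplices (12): abc, abd, acg, adf, aef, aeg, bcf, bde, bef, cfg, deg, dfg

Hence C_0 ≅ Z^7, C_1 ≅ Z^18, C_2 ≅ Z^12.

∂_1: C_1 → C_0 maps an edge to its endpoints' difference, ∂[p,q] = q − p.
This gives a 7×18 integer matrix of rank 6; reducing to Smith normal form yields diagonal entries (1,1,1,1,1,1).

∂_2: C_2 → C_1 maps a triangle to the signed sum of its edges. For instance
  ∂abc = bc − ac + ab,
  ∂acg = cg − ag + ac.
This gives a 18×12 integer matrix of rank 12; reducing to Smith normal form yields diagonal entries (1,1,1,1,1,1,1,1,1,1,1,2).

Now H_k = ker ∂_k / im ∂_{k+1}, so:

  H_0: rank C_0 − rank ∂_1 = 7 − 6 = 1, and the invariant factors of ∂_1 are all 1, so H_0 = Z.

H_0 ≅ Z.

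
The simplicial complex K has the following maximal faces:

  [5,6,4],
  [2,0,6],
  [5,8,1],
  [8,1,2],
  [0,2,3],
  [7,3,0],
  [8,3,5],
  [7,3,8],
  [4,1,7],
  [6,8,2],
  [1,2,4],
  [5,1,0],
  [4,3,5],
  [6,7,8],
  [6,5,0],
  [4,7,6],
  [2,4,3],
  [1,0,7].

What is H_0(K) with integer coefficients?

Take the total order 0 < 1 < 2 < 3 < 4 < 5 < 6 < 7 < 8 on the vertex set. Then K (dimension 2) consists of the simplices:

  0-simplices (9): [0], [1], [2], [3], [4], [5], [6], [7], [8]
  1-simplices (27): (27 of them)
  2-simplices (18): [0,1,5], [0,1,7], [0,2,3], [0,2,6], [0,3,7], [0,5,6], [1,2,4], [1,2,8], [1,4,7], [1,5,8], [2,3,4], [2,6,8], [3,4,5], [3,5,8], [3,7,8], [4,5,6], [4,6,7], [6,7,8]

Hence C_0 ≅ Z^9, C_1 ≅ Z^27, C_2 ≅ Z^18.

∂_1: C_1 → C_0 is given by ∂[p,q] = [q] − [p]. For instance
  ∂[0,2] = [2] − [0].
This gives a 9×27 integer matrix of rank 8; reducing to Smith normal form yields diagonal entries (1,1,1,1,1,1,1,1).

∂_2: C_2 → C_1 acts by ∂[p,q,r] = [q,r] − [p,r] + [p,q]. For instance
  ∂[4,6,7] = [6,7] − [4,7] + [4,6],
  ∂[3,4,5] = [4,5] − [3,5] + [3,4].
The resulting 27×18 matrix has rank 17, and its Smith normal form has invariant factors (1,1,1,1,1,1,1,1,1,1,1,1,1,1,1,1,1).

Computing H_k = (kernel of ∂_k) / (image of ∂_{k+1}):

  H_0: rank C_0 − rank ∂_1 = 9 − 8 = 1, and the invariant factors of ∂_1 are all 1, so H_0 ≅ Z.

H_0 ≅ Z.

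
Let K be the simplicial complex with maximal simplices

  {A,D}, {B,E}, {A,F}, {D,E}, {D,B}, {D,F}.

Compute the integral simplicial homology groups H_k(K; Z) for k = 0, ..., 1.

H_0 ≅ Z,  H_1 ≅ Z^2.

Fix the vertex order A < B < D < E < F and write every simplex with vertices in increasing order. Then dim K = 1 and the simplices of K are:

  0-simplices (5): A, B, D, E, F
  1-simplices (6): AD, AF, BD, BE, DE, DF

so the chain groups are C_0 ≅ Z^5, C_1 ≅ Z^6.

The boundary map ∂_1: C_1 → C_0 sends each edge [p,q] (with p < q) to q − p.
The resulting 5×6 matrix has rank 4, and its Smith normal form has invariant factors (1,1,1,1).

From H_k ≅ ker(∂_k) / im(∂_{k+1}) we obtain:

  H_0: rank C_0 − rank ∂_1 = 5 − 4 = 1, and the invariant factors of ∂_1 are all 1, so H_0 = Z.
  H_1: rank ker ∂_1 − rank ∂_2 = (6 − 4) − 0 = 2, and there is no ∂_2, so H_1 = Z^2.

As a check, the Euler characteristic is 5 − 6 = -1, which agrees with 1 − 2 = -1.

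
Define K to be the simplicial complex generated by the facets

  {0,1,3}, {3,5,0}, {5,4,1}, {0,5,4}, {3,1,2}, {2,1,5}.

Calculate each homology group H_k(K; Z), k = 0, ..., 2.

H_0 ≅ Z,  H_1 ≅ Z,  H_2 = 0.

K has 6 vertices, 12 edges, 6 triangles.
rank ∂_0 = 0, rank ∂_1 = 5 ⇒ b_0 = 6 − 0 − 5 = 1; all invariant factors of ∂_1 are 1 so no torsion. So H_0 ≅ Z.
rank ∂_1 = 5, rank ∂_2 = 6 ⇒ b_1 = 12 − 5 − 6 = 1; all invariant factors of ∂_2 are 1 so no torsion. So H_1 ≅ Z.
rank ∂_2 = 6, rank ∂_3 = 0 ⇒ b_2 = 6 − 6 − 0 = 0. So H_2 ≅ 0.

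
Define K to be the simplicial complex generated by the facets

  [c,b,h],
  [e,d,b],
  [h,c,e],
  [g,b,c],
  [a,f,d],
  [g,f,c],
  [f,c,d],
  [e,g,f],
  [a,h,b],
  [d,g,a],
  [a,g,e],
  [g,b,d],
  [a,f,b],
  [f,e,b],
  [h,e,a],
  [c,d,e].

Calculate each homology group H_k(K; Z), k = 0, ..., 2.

Take the total order a < b < c < d < e < f < g < h on the vertex set. Then K (dimension 2) consists of the simplices:

  0-simplices (8): a, b, c, d, e, f, g, h
  1-simplices (24): ab, ad, ae, af, ag, ah, bc, bd, be, bf, bg, bh, cd, ce, cf, cg, ch, de, df, dg, ef, eg, eh, fg
  2-simplices (16): abf, abh, adf, adg, aeg, aeh, bcg, bch, bde, bdg, bef, cde, cdf, ceh, cfg, efg

Hence C_0 ≅ Z^8, C_1 ≅ Z^24, C_2 ≅ Z^16.

∂_1: C_1 → C_0 is given by ∂[p,q] = [q] − [p].
This gives a 8×24 integer matrix of rank 7; reducing to Smith normal form yields diagonal entries (1,1,1,1,1,1,1).

∂_2: C_2 → C_1 acts by ∂[p,q,r] = [q,r] − [p,r] + [p,q]. For instance
  ∂adg = dg − ag + ad,
  ∂abh = bh − ah + ab.
The resulting 24×16 matrix has rank 15, and its Smith normal form has invariant factors (1,1,1,1,1,1,1,1,1,1,1,1,1,1,1).

Computing H_k = (kernel of ∂_k) / (image of ∂_{k+1}):

  H_0: rank C_0 − rank ∂_1 = 8 − 7 = 1, and the invariant factors of ∂_1 are all 1, so H_0 ≅ Z.
  H_1: rank ker ∂_1 − rank ∂_2 = (24 − 7) − 15 = 2, and the invariant factors of ∂_2 are all 1, so H_1 ≅ Z^2.
  H_2: rank ker ∂_2 − rank ∂_3 = (16 − 15) − 0 = 1, and there is no ∂_3, so H_2 ≅ Z.

H_0 ≅ Z,  H_1 ≅ Z^2,  H_2 ≅ Z.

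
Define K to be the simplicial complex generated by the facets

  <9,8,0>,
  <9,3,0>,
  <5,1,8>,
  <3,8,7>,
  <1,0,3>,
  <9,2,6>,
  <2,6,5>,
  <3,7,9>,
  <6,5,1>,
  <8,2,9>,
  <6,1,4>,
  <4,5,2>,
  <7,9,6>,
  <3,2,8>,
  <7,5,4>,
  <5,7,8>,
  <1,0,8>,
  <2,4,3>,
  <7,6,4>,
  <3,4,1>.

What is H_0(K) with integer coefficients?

K has 10 vertices, 30 edges, 20 triangles.
rank ∂_0 = 0, rank ∂_1 = 9 ⇒ b_0 = 10 − 0 − 9 = 1; all invariant factors of ∂_1 are 1 so no torsion. So H_0 ≅ Z.

H_0 = Z.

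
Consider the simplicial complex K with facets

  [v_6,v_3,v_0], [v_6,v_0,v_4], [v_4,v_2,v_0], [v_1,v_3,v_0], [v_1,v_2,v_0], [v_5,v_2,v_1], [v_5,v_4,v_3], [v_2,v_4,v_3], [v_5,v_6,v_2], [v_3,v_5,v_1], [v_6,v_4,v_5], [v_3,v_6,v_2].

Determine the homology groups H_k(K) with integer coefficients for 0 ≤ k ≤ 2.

H_0 ≅ Z,  H_1 ≅ Z/2,  H_2 = 0.

Order the vertices as v_0 < v_1 < v_2 < v_3 < v_4 < v_5 < v_6. Listing each simplex with vertices in this order, K has dimension 2 with simplices:

  0-simplices (7): [v_0], [v_1], [v_2], [v_3], [v_4], [v_5], [v_6]
  1-simplices (18): (18 of them)
  2-simplices (12): (12 of them)

giving chain groups C_0 ≅ Z^7, C_1 ≅ Z^18, C_2 ≅ Z^12.

∂_1: C_1 → C_0 maps an edge to its endpoints' difference, ∂[p,q] = q − p. For instance
  ∂[v_3,v_6] = [v_6] − [v_3].
This gives a 7×18 integer matrix of rank 6; reducing to Smith normal form yields diagonal entries (1,1,1,1,1,1).

Boundary ∂_2: C_2 → C_1 acts by ∂[p,q,r] = [q,r] − [p,r] + [p,q]. For instance
  ∂[v_0,v_4,v_6] = [v_4,v_6] − [v_0,v_6] + [v_0,v_4],
  ∂[v_1,v_3,v_5] = [v_3,v_5] − [v_1,v_5] + [v_1,v_3].
This gives a 18×12 integer matrix of rank 12; reducing to Smith normal form yields diagonal entries (1,1,1,1,1,1,1,1,1,1,1,2).

Now H_k = ker ∂_k / im ∂_{k+1}, so:

  H_0: rank C_0 − rank ∂_1 = 7 − 6 = 1, and the invariant factors of ∂_1 are all 1, so H_0 = Z.
  H_1: rank ker ∂_1 − rank ∂_2 = (18 − 6) − 12 = 0, and ∂_2 has invariant factor 2 > 1, so H_1 = Z/2.
  H_2: rank ker ∂_2 − rank ∂_3 = (12 − 12) − 0 = 0, and there is no ∂_3, so H_2 = 0.

(K is a triangulation of the real projective plane RP^2.)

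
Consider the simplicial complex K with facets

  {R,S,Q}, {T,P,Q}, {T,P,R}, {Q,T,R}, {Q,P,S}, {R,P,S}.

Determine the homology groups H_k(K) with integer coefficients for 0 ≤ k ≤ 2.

H_0 = Z,  H_1 = 0,  H_2 = Z.

We work with the vertex ordering P < Q < R < S < T. The simplices of K, each written with vertices in increasing order, are:

  0-simplices (5): P, Q, R, S, T
  1-simplices (9): PQ, PR, PS, PT, QR, QS, QT, RS, RT
  2-simplices (6): PQS, PQT, PRS, PRT, QRS, QRT

giving chain groups C_0 ≅ Z^5, C_1 ≅ Z^9, C_2 ≅ Z^6.

The boundary map ∂_1: C_1 → C_0 is given by ∂[p,q] = [q] − [p]. For instance
  ∂PT = T − P.
As a 5×9 matrix over Z this has rank 4, with invariant factors (1,1,1,1).

Boundary ∂_2: C_2 → C_1 sends each 2-simplex [p,q,r] to [q,r] − [p,r] + [p,q]. For instance
  ∂PRS = RS − PS + PR,
  ∂QRS = RS − QS + QR.
The 9×6 boundary matrix has rank 5 and Smith normal form diag(1,1,1,1,1).

Computing H_k = (kernel of ∂_k) / (image of ∂_{k+1}):

  H_0: rank C_0 − rank ∂_1 = 5 − 4 = 1, and the invariant factors of ∂_1 are all 1, so H_0 ≅ Z.
  H_1: rank ker ∂_1 − rank ∂_2 = (9 − 4) − 5 = 0, and the invariant factors of ∂_2 are all 1, so H_1 ≅ 0.
  H_2: rank ker ∂_2 − rank ∂_3 = (6 − 5) − 0 = 1, and there is no ∂_3, so H_2 ≅ Z.

As a check, the Euler characteristic is 5 − 9 + 6 = 2, which agrees with 1 − 0 + 1 = 2.
(K is a triangulation of the 2-sphere S^2.)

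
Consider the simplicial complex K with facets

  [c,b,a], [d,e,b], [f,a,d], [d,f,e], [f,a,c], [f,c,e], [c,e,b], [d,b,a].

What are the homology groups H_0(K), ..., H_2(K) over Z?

H_0 = Z,  H_1 = 0,  H_2 = Z.

K has 6 vertices, 12 edges, 8 triangles.
rank ∂_0 = 0, rank ∂_1 = 5 ⇒ b_0 = 6 − 0 − 5 = 1; all invariant factors of ∂_1 are 1 so no torsion. So H_0 = Z.
rank ∂_1 = 5, rank ∂_2 = 7 ⇒ b_1 = 12 − 5 − 7 = 0; all invariant factors of ∂_2 are 1 so no torsion. So H_1 = 0.
rank ∂_2 = 7, rank ∂_3 = 0 ⇒ b_2 = 8 − 7 − 0 = 1. So H_2 = Z.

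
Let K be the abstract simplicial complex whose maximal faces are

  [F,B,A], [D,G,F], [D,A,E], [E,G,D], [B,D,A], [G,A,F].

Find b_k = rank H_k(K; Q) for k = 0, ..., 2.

b_0 = 1, b_1 = 1, b_2 = 0.

Fix the vertex order A < B < D < E < F < G and write every simplex with vertices in increasing order. Then dim K = 2 and the simplices of K are:

  0-simplices (6): A, B, D, E, F, G
  1-simplices (12): AB, AD, AE, AF, AG, BD, BF, DE, DF, DG, EG, FG
  2-simplices (6): ABD, ABF, ADE, AFG, DEG, DFG

giving chain groups C_0 ≅ Z^6, C_1 ≅ Z^12, C_2 ≅ Z^6.

∂_1: C_1 → C_0 sends each edge [p,q] (with p < q) to q − p. For instance
  ∂FG = G − F.
The resulting 6×12 matrix has rank 5, and its Smith normal form has invariant factors (1,1,1,1,1).

The boundary map ∂_2: C_2 → C_1 maps a triangle to the signed sum of its edges. For instance
  ∂ABF = BF − AF + AB,
  ∂DFG = FG − DG + DF.
As a 12×6 matrix over Z this has rank 6, with invariant factors (1,1,1,1,1,1).

Computing H_k = (kernel of ∂_k) / (image of ∂_{k+1}):

  H_0: rank C_0 − rank ∂_1 = 6 − 5 = 1, and the invariant factors of ∂_1 are all 1, so H_0 ≅ Z.
  H_1: rank ker ∂_1 − rank ∂_2 = (12 − 5) − 6 = 1, and the invariant factors of ∂_2 are all 1, so H_1 ≅ Z.
  H_2: rank ker ∂_2 − rank ∂_3 = (6 − 6) − 0 = 0, and there is no ∂_3, so H_2 ≅ 0.

Hence the Betti numbers are b_0 = 1, b_1 = 1, b_2 = 0.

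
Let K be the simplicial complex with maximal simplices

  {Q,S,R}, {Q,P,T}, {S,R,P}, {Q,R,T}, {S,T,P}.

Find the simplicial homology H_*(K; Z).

Fix the vertex order P < Q < R < S < T and write every simplex with vertices in increasing order. Then dim K = 2 and the simplices of K are:

  0-simplices (5): P, Q, R, S, T
  1-simplices (10): PQ, PR, PS, PT, QR, QS, QT, RS, RT, ST
  2-simplices (5): PQT, PRS, PST, QRS, QRT

Hence C_0 ≅ Z^5, C_1 ≅ Z^10, C_2 ≅ Z^5.

Boundary ∂_1: C_1 → C_0 maps an edge to its endpoints' difference, ∂[p,q] = q − p. For instance
  ∂PQ = Q − P.
As a 5×10 matrix over Z this has rank 4, with invariant factors (1,1,1,1).

Boundary ∂_2: C_2 → C_1 maps a triangle to the signed sum of its edges. For instance
  ∂QRS = RS − QS + QR,
  ∂PRS = RS − PS + PR.
This gives a 10×5 integer matrix of rank 5; reducing to Smith normal form yields diagonal entries (1,1,1,1,1).

Now H_k = ker ∂_k / im ∂_{k+1}, so:

  H_0: rank C_0 − rank ∂_1 = 5 − 4 = 1, and the invariant factors of ∂_1 are all 1, so H_0 ≅ Z.
  H_1: rank ker ∂_1 − rank ∂_2 = (10 − 4) − 5 = 1, and the invariant factors of ∂_2 are all 1, so H_1 ≅ Z.
  H_2: rank ker ∂_2 − rank ∂_3 = (5 − 5) − 0 = 0, and there is no ∂_3, so H_2 ≅ 0.

H_0 = Z,  H_1 = Z,  H_2 = 0.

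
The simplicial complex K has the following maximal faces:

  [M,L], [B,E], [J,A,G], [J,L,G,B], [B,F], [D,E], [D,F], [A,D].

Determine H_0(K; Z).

Order the vertices as A < B < D < E < F < G < J < L < M. Listing each simplex with vertices in this order, K has dimension 3 with simplices:

  0-simplices (9): A, B, D, E, F, G, J, L, M
  1-simplices (14): AD, AG, AJ, BE, BF, BG, BJ, BL, DE, DF, GJ, GL, JL, LM
  2-simplices (5): AGJ, BGJ, BGL, BJL, GJL
  3-simplices (1): BGJL

so the chain groups are C_0 ≅ Z^9, C_1 ≅ Z^14, C_2 ≅ Z^5, C_3 ≅ Z^1.

∂_1: C_1 → C_0 maps an edge to its endpoints' difference, ∂[p,q] = q − p.
This gives a 9×14 integer matrix of rank 8; reducing to Smith normal form yields diagonal entries (1,1,1,1,1,1,1,1).

Boundary ∂_2: C_2 → C_1 sends each 2-simplex [p,q,r] to [q,r] − [p,r] + [p,q]. For instance
  ∂BGL = GL − BL + BG,
  ∂AGJ = GJ − AJ + AG.
The resulting 14×5 matrix has rank 4, and its Smith normal form has invariant factors (1,1,1,1).

Boundary ∂_3: C_3 → C_2 sends each 3-simplex σ to the alternating sum Σ_i (−1)^i (σ with its i-th vertex removed). For instance
  ∂BGJL = GJL − BJL + BGL − BGJ.
The resulting 5×1 matrix has rank 1, and its Smith normal form has invariant factors (1).

Now H_k = ker ∂_k / im ∂_{k+1}, so:

  H_0: rank C_0 − rank ∂_1 = 9 − 8 = 1, and the invariant factors of ∂_1 are all 1, so H_0 ≅ Z.

H_0 = Z.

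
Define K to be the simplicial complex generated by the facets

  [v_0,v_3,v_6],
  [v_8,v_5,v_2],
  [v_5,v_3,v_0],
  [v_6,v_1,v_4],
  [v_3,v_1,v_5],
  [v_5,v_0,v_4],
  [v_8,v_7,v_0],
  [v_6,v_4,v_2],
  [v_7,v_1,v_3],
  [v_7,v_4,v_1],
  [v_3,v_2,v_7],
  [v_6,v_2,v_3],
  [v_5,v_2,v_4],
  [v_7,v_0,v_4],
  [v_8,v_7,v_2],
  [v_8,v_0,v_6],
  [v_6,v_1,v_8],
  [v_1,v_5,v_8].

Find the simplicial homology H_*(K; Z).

Take the total order v_0 < v_1 < v_2 < v_3 < v_4 < v_5 < v_6 < v_7 < v_8 on the vertex set. Then K (dimension 2) consists of the simplices:

  0-simplices (9): [v_0], [v_1], [v_2], [v_3], [v_4], [v_5], [v_6], [v_7], [v_8]
  1-simplices (27): (27 of them)
  2-simplices (18): (18 of them)

giving chain groups C_0 ≅ Z^9, C_1 ≅ Z^27, C_2 ≅ Z^18.

The boundary map ∂_1: C_1 → C_0 maps an edge to its endpoints' difference, ∂[p,q] = q − p. For instance
  ∂[v_1,v_3] = [v_3] − [v_1].
The resulting 9×27 matrix has rank 8, and its Smith normal form has invariant factors (1,1,1,1,1,1,1,1).

The boundary map ∂_2: C_2 → C_1 maps a triangle to the signed sum of its edges. For instance
  ∂[v_1,v_6,v_8] = [v_6,v_8] − [v_1,v_8] + [v_1,v_6],
  ∂[v_1,v_4,v_7] = [v_4,v_7] − [v_1,v_7] + [v_1,v_4].
This gives a 27×18 integer matrix of rank 17; reducing to Smith normal form yields diagonal entries (1,1,1,1,1,1,1,1,1,1,1,1,1,1,1,1,1).

Computing H_k = (kernel of ∂_k) / (image of ∂_{k+1}):

  H_0: rank C_0 − rank ∂_1 = 9 − 8 = 1, and the invariant factors of ∂_1 are all 1, so H_0 ≅ Z.
  H_1: rank ker ∂_1 − rank ∂_2 = (27 − 8) − 17 = 2, and the invariant factors of ∂_2 are all 1, so H_1 ≅ Z^2.
  H_2: rank ker ∂_2 − rank ∂_3 = (18 − 17) − 0 = 1, and there is no ∂_3, so H_2 ≅ Z.

(K is a triangulation of the torus T^2.)

H_0 ≅ Z,  H_1 ≅ Z^2,  H_2 ≅ Z.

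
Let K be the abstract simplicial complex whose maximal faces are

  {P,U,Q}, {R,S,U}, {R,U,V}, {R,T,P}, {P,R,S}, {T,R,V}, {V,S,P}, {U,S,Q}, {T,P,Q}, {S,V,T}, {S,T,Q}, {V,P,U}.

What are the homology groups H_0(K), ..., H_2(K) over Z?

K has 7 vertices, 18 edges, 12 triangles.
rank ∂_0 = 0, rank ∂_1 = 6 ⇒ b_0 = 7 − 0 − 6 = 1; all invariant factors of ∂_1 are 1 so no torsion. So H_0 ≅ Z.
rank ∂_1 = 6, rank ∂_2 = 12 ⇒ b_1 = 18 − 6 − 12 = 0; ∂_2 has invariant factor(s) [2] giving torsion. So H_1 ≅ Z/2.
rank ∂_2 = 12, rank ∂_3 = 0 ⇒ b_2 = 12 − 12 − 0 = 0. So H_2 ≅ 0.

H_0 ≅ Z,  H_1 ≅ Z/2,  H_2 = 0.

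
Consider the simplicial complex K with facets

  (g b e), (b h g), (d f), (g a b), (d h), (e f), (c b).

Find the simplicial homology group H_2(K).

H_2 = 0.

Fix the vertex order a < b < c < d < e < f < g < h and write every simplex with vertices in increasing order. Then dim K = 2 and the simplices of K are:

  0-simplices (8): a, b, c, d, e, f, g, h
  1-simplices (11): ab, ag, bc, be, bg, bh, df, dh, ef, eg, gh
  2-simplices (3): abg, beg, bgh

so the chain groups are C_0 ≅ Z^8, C_1 ≅ Z^11, C_2 ≅ Z^3.

The boundary map ∂_1: C_1 → C_0 sends each edge [p,q] (with p < q) to q − p. For instance
  ∂bh = h − b.
The resulting 8×11 matrix has rank 7, and its Smith normal form has invariant factors (1,1,1,1,1,1,1).

Boundary ∂_2: C_2 → C_1 acts by ∂[p,q,r] = [q,r] − [p,r] + [p,q]. For instance
  ∂abg = bg − ag + ab,
  ∂beg = eg − bg + be.
The 11×3 boundary matrix has rank 3 and Smith normal form diag(1,1,1).

From H_k ≅ ker(∂_k) / im(∂_{k+1}) we obtain:

  H_2: rank ker ∂_2 − rank ∂_3 = (3 − 3) − 0 = 0, and there is no ∂_3, so H_2 = 0.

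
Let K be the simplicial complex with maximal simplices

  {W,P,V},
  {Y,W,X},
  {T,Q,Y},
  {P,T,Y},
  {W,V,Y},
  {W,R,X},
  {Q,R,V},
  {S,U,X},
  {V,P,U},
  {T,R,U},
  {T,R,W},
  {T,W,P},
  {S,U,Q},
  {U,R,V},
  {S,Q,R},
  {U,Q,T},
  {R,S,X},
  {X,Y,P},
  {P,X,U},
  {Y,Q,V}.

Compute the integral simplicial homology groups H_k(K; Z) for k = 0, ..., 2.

Order the vertices as P < Q < R < S < T < U < V < W < X < Y. Listing each simplex with vertices in this order, K has dimension 2 with simplices:

  0-simplices (10): P, Q, R, S, T, U, V, W, X, Y
  1-simplices (30): PT, PU, PV, PW, PX, PY, QR, QS, QT, QU, QV, QY, RS, RT, RU, RV, RW, RX, SU, SX, TU, TW, TY, UV, UX, VW, VY, WX, WY, XY
  2-simplices (20): PTW, PTY, PUV, PUX, PVW, PXY, QRS, QRV, QSU, QTU, QTY, QVY, RSX, RTU, RTW, RUV, RWX, SUX, VWY, WXY

Hence C_0 ≅ Z^10, C_1 ≅ Z^30, C_2 ≅ Z^20.

∂_1: C_1 → C_0 maps an edge to its endpoints' difference, ∂[p,q] = q − p. For instance
  ∂PT = T − P.
This gives a 10×30 integer matrix of rank 9; reducing to Smith normal form yields diagonal entries (1,1,1,1,1,1,1,1,1).

∂_2: C_2 → C_1 acts by ∂[p,q,r] = [q,r] − [p,r] + [p,q]. For instance
  ∂RSX = SX − RX + RS,
  ∂PUX = UX − PX + PU.
The resulting 30×20 matrix has rank 20, and its Smith normal form has invariant factors (1,1,1,1,1,1,1,1,1,1,1,1,1,1,1,1,1,1,1,2).

Now H_k = ker ∂_k / im ∂_{k+1}, so:

  H_0: rank C_0 − rank ∂_1 = 10 − 9 = 1, and the invariant factors of ∂_1 are all 1, so H_0 ≅ Z.
  H_1: rank ker ∂_1 − rank ∂_2 = (30 − 9) − 20 = 1, and ∂_2 has invariant factor 2 > 1, so H_1 ≅ Z ⊕ Z/2.
  H_2: rank ker ∂_2 − rank ∂_3 = (20 − 20) − 0 = 0, and there is no ∂_3, so H_2 ≅ 0.

(K is a triangulation of the Klein bottle.)

H_0 = Z,  H_1 = Z ⊕ Z/2,  H_2 = 0.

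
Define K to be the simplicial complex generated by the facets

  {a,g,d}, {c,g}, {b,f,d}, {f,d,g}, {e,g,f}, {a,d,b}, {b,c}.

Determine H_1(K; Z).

K has 7 vertices, 12 edges, 5 triangles.
rank ∂_1 = 6, rank ∂_2 = 5 ⇒ b_1 = 12 − 6 − 5 = 1; all invariant factors of ∂_2 are 1 so no torsion. So H_1 ≅ Z.

H_1 ≅ Z.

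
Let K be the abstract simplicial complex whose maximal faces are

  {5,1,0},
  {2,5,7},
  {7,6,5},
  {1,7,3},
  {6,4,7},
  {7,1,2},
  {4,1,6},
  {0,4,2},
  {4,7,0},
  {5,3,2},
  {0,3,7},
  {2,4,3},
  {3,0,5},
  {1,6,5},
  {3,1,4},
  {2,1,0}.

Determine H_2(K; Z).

K has 8 vertices, 24 edges, 16 triangles.
rank ∂_2 = 15, rank ∂_3 = 0 ⇒ b_2 = 16 − 15 − 0 = 1. So H_2 = Z.

H_2 = Z.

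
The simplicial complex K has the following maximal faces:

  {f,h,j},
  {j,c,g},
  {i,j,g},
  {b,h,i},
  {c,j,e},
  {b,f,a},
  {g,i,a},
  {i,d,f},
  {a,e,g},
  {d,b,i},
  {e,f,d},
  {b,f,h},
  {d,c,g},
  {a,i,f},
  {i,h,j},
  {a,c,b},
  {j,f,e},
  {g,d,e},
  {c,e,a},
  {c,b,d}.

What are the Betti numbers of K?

b_0 = 1, b_1 = 1, b_2 = 0.

K has 10 vertices, 30 edges, 20 triangles.
rank ∂_0 = 0, rank ∂_1 = 9 ⇒ b_0 = 10 − 0 − 9 = 1; all invariant factors of ∂_1 are 1 so no torsion. So H_0 ≅ Z.
rank ∂_1 = 9, rank ∂_2 = 20 ⇒ b_1 = 30 − 9 − 20 = 1; ∂_2 has invariant factor(s) [2] giving torsion. So H_1 ≅ Z ⊕ Z/2.
rank ∂_2 = 20, rank ∂_3 = 0 ⇒ b_2 = 20 − 20 − 0 = 0. So H_2 ≅ 0.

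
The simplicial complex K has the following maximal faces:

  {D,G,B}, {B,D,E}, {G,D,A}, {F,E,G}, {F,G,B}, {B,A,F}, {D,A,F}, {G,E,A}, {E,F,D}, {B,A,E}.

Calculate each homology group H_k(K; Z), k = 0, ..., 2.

H_0 ≅ Z,  H_1 ≅ Z_2,  H_2 = 0.

Order the vertices as A < B < D < E < F < G. Listing each simplex with vertices in this order, K has dimension 2 with simplices:

  0-simplices (6): A, B, D, E, F, G
  1-simplices (15): AB, AD, AE, AF, AG, BD, BE, BF, BG, DE, DF, DG, EF, EG, FG
  2-simplices (10): ABE, ABF, ADF, ADG, AEG, BDE, BDG, BFG, DEF, EFG

so the chain groups are C_0 ≅ Z^6, C_1 ≅ Z^15, C_2 ≅ Z^10.

∂_1: C_1 → C_0 sends each edge [p,q] (with p < q) to q − p.
The resulting 6×15 matrix has rank 5, and its Smith normal form has invariant factors (1,1,1,1,1).

∂_2: C_2 → C_1 sends each 2-simplex [p,q,r] to [q,r] − [p,r] + [p,q]. For instance
  ∂ABF = BF − AF + AB,
  ∂AEG = EG − AG + AE.
The resulting 15×10 matrix has rank 10, and its Smith normal form has invariant factors (1,1,1,1,1,1,1,1,1,2).

Computing H_k = (kernel of ∂_k) / (image of ∂_{k+1}):

  H_0: rank C_0 − rank ∂_1 = 6 − 5 = 1, and the invariant factors of ∂_1 are all 1, so H_0 = Z.
  H_1: rank ker ∂_1 − rank ∂_2 = (15 − 5) − 10 = 0, and ∂_2 has invariant factor 2 > 1, so H_1 = Z_2.
  H_2: rank ker ∂_2 − rank ∂_3 = (10 − 10) − 0 = 0, and there is no ∂_3, so H_2 = 0.

As a check, the Euler characteristic is 6 − 15 + 10 = 1, which agrees with 1 − 0 + 0 = 1.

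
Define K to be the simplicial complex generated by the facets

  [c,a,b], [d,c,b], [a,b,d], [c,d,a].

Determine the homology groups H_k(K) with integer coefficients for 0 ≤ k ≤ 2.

We work with the vertex ordering a < b < c < d. The simplices of K, each written with vertices in increasing order, are:

  0-simplices (4): a, b, c, d
  1-simplices (6): ab, ac, ad, bc, bd, cd
  2-simplices (4): abc, abd, acd, bcd

giving chain groups C_0 ≅ Z^4, C_1 ≅ Z^6, C_2 ≅ Z^4.

The boundary map ∂_1: C_1 → C_0 sends each edge [p,q] (with p < q) to q − p. For instance
  ∂ad = d − a.
As a 4×6 matrix over Z this has rank 3, with invariant factors (1,1,1).

∂_2: C_2 → C_1 sends each 2-simplex [p,q,r] to [q,r] − [p,r] + [p,q]. For instance
  ∂abd = bd − ad + ab,
  ∂abc = bc − ac + ab.
The resulting 6×4 matrix has rank 3, and its Smith normal form has invariant factors (1,1,1).

Computing H_k = (kernel of ∂_k) / (image of ∂_{k+1}):

  H_0: rank C_0 − rank ∂_1 = 4 − 3 = 1, and the invariant factors of ∂_1 are all 1, so H_0 ≅ Z.
  H_1: rank ker ∂_1 − rank ∂_2 = (6 − 3) − 3 = 0, and the invariant factors of ∂_2 are all 1, so H_1 ≅ 0.
  H_2: rank ker ∂_2 − rank ∂_3 = (4 − 3) − 0 = 1, and there is no ∂_3, so H_2 ≅ Z.

As a check, the Euler characteristic is 4 − 6 + 4 = 2, which agrees with 1 − 0 + 1 = 2.

H_0 ≅ Z,  H_1 = 0,  H_2 ≅ Z.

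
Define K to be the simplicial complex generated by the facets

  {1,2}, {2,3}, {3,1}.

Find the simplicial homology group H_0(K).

Fix the vertex order 1 < 2 < 3 and write every simplex with vertices in increasing order. Then dim K = 1 and the simplices of K are:

  0-simplices (3): [1], [2], [3]
  1-simplices (3): [1,2], [1,3], [2,3]

Hence C_0 ≅ Z^3, C_1 ≅ Z^3.

The boundary map ∂_1: C_1 → C_0 sends each edge [p,q] (with p < q) to q − p. For instance
  ∂[2,3] = [3] − [2].
This gives a 3×3 integer matrix of rank 2; reducing to Smith normal form yields diagonal entries (1,1).

Reading off H_k = ker ∂_k / im ∂_{k+1}:

  H_0: rank C_0 − rank ∂_1 = 3 − 2 = 1, and the invariant factors of ∂_1 are all 1, so H_0 = Z.

(K is a triangulation of the circle S^1.)

H_0 = Z.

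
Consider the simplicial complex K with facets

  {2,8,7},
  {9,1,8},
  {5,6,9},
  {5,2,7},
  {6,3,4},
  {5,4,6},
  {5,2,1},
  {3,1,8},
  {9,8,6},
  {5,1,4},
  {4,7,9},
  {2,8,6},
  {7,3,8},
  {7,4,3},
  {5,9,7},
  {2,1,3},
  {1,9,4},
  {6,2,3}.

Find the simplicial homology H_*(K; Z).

Take the total order 1 < 2 < 3 < 4 < 5 < 6 < 7 < 8 < 9 on the vertex set. Then K (dimension 2) consists of the simplices:

  0-simplices (9): [1], [2], [3], [4], [5], [6], [7], [8], [9]
  1-simplices (27): (27 of them)
  2-simplices (18): [1,2,3], [1,2,5], [1,3,8], [1,4,5], [1,4,9], [1,8,9], [2,3,6], [2,5,7], [2,6,8], [2,7,8], [3,4,6], [3,4,7], [3,7,8], [4,5,6], [4,7,9], [5,6,9], [5,7,9], [6,8,9]

so the chain groups are C_0 ≅ Z^9, C_1 ≅ Z^27, C_2 ≅ Z^18.

Boundary ∂_1: C_1 → C_0 is given by ∂[p,q] = [q] − [p]. For instance
  ∂[1,5] = [5] − [1].
This gives a 9×27 integer matrix of rank 8; reducing to Smith normal form yields diagonal entries (1,1,1,1,1,1,1,1).

Boundary ∂_2: C_2 → C_1 maps a triangle to the signed sum of its edges. For instance
  ∂[5,7,9] = [7,9] − [5,9] + [5,7],
  ∂[3,4,6] = [4,6] − [3,6] + [3,4].
This gives a 27×18 integer matrix of rank 18; reducing to Smith normal form yields diagonal entries (1,1,1,1,1,1,1,1,1,1,1,1,1,1,1,1,1,2).

Now H_k = ker ∂_k / im ∂_{k+1}, so:

  H_0: rank C_0 − rank ∂_1 = 9 − 8 = 1, and the invariant factors of ∂_1 are all 1, so H_0 = Z.
  H_1: rank ker ∂_1 − rank ∂_2 = (27 − 8) − 18 = 1, and ∂_2 has invariant factor 2 > 1, so H_1 = Z ⊕ Z_2.
  H_2: rank ker ∂_2 − rank ∂_3 = (18 − 18) − 0 = 0, and there is no ∂_3, so H_2 = 0.

H_0 = Z,  H_1 = Z ⊕ Z_2,  H_2 = 0.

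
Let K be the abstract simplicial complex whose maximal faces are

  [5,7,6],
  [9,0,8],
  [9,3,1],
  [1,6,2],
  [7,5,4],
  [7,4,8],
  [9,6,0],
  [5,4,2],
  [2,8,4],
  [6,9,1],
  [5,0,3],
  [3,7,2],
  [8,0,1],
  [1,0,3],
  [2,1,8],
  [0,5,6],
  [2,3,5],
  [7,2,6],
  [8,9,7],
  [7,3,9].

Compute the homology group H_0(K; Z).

Fix the vertex order 0 < 1 < 2 < 3 < 4 < 5 < 6 < 7 < 8 < 9 and write every simplex with vertices in increasing order. Then dim K = 2 and the simplices of K are:

  0-simplices (10): [0], [1], [2], [3], [4], [5], [6], [7], [8], [9]
  1-simplices (30): (30 of them)
  2-simplices (20): (20 of them)

giving chain groups C_0 ≅ Z^10, C_1 ≅ Z^30, C_2 ≅ Z^20.

Boundary ∂_1: C_1 → C_0 maps an edge to its endpoints' difference, ∂[p,q] = q − p.
As a 10×30 matrix over Z this has rank 9, with invariant factors (1,1,1,1,1,1,1,1,1).

Boundary ∂_2: C_2 → C_1 acts by ∂[p,q,r] = [q,r] − [p,r] + [p,q]. For instance
  ∂[3,7,9] = [7,9] − [3,9] + [3,7],
  ∂[0,8,9] = [8,9] − [0,9] + [0,8].
The 30×20 boundary matrix has rank 20 and Smith normal form diag(1,1,1,1,1,1,1,1,1,1,1,1,1,1,1,1,1,1,1,2).

Reading off H_k = ker ∂_k / im ∂_{k+1}:

  H_0: rank C_0 − rank ∂_1 = 10 − 9 = 1, and the invariant factors of ∂_1 are all 1, so H_0 ≅ Z.

H_0 = Z.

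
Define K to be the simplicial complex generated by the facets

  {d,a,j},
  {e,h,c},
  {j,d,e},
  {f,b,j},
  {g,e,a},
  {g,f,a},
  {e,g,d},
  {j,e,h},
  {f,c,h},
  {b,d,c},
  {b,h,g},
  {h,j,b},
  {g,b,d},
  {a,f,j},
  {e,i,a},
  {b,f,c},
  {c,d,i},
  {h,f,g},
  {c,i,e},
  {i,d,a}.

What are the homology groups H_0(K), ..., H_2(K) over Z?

H_0 ≅ Z,  H_1 ≅ Z ⊕ Z/2Z,  H_2 = 0.

Take the total order a < b < c < d < e < f < g < h < i < j on the vertex set. Then K (dimension 2) consists of the simplices:

  0-simplices (10): a, b, c, d, e, f, g, h, i, j
  1-simplices (30): ad, ae, af, ag, ai, aj, bc, bd, bf, bg, bh, bj, cd, ce, cf, ch, ci, de, dg, di, dj, eg, eh, ei, ej, fg, fh, fj, gh, hj
  2-simplices (20): adi, adj, aeg, aei, afg, afj, bcd, bcf, bdg, bfj, bgh, bhj, cdi, ceh, cei, cfh, deg, dej, ehj, fgh

so the chain groups are C_0 ≅ Z^10, C_1 ≅ Z^30, C_2 ≅ Z^20.

Boundary ∂_1: C_1 → C_0 sends each edge [p,q] (with p < q) to q − p. For instance
  ∂ei = i − e.
This gives a 10×30 integer matrix of rank 9; reducing to Smith normal form yields diagonal entries (1,1,1,1,1,1,1,1,1).

The boundary map ∂_2: C_2 → C_1 maps a triangle to the signed sum of its edges. For instance
  ∂adi = di − ai + ad,
  ∂ceh = eh − ch + ce.
The resulting 30×20 matrix has rank 20, and its Smith normal form has invariant factors (1,1,1,1,1,1,1,1,1,1,1,1,1,1,1,1,1,1,1,2).

Reading off H_k = ker ∂_k / im ∂_{k+1}:

  H_0: rank C_0 − rank ∂_1 = 10 − 9 = 1, and the invariant factors of ∂_1 are all 1, so H_0 = Z.
  H_1: rank ker ∂_1 − rank ∂_2 = (30 − 9) − 20 = 1, and ∂_2 has invariant factor 2 > 1, so H_1 = Z ⊕ Z/2Z.
  H_2: rank ker ∂_2 − rank ∂_3 = (20 − 20) − 0 = 0, and there is no ∂_3, so H_2 = 0.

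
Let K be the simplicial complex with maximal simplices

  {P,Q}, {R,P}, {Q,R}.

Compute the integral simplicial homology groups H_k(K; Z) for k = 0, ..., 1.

Fix the vertex order P < Q < R and write every simplex with vertices in increasing order. Then dim K = 1 and the simplices of K are:

  0-simplices (3): P, Q, R
  1-simplices (3): PQ, PR, QR

giving chain groups C_0 ≅ Z^3, C_1 ≅ Z^3.

∂_1: C_1 → C_0 is given by ∂[p,q] = [q] − [p].
The 3×3 boundary matrix has rank 2 and Smith normal form diag(1,1).

Reading off H_k = ker ∂_k / im ∂_{k+1}:

  H_0: rank C_0 − rank ∂_1 = 3 − 2 = 1, and the invariant factors of ∂_1 are all 1, so H_0 ≅ Z.
  H_1: rank ker ∂_1 − rank ∂_2 = (3 − 2) − 0 = 1, and there is no ∂_2, so H_1 ≅ Z.

As a check, the Euler characteristic is 3 − 3 = 0, which agrees with 1 − 1 = 0.

H_0 = Z,  H_1 = Z.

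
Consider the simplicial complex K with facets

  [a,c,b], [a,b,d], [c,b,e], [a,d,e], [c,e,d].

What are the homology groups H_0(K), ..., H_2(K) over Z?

H_0 = Z,  H_1 = Z,  H_2 = 0.

Order the vertices as a < b < c < d < e. Listing each simplex with vertices in this order, K has dimension 2 with simplices:

  0-simplices (5): a, b, c, d, e
  1-simplices (10): ab, ac, ad, ae, bc, bd, be, cd, ce, de
  2-simplices (5): abc, abd, ade, bce, cde

giving chain groups C_0 ≅ Z^5, C_1 ≅ Z^10, C_2 ≅ Z^5.

The boundary map ∂_1: C_1 → C_0 maps an edge to its endpoints' difference, ∂[p,q] = q − p.
The 5×10 boundary matrix has rank 4 and Smith normal form diag(1,1,1,1).

∂_2: C_2 → C_1 sends each 2-simplex [p,q,r] to [q,r] − [p,r] + [p,q]. For instance
  ∂abc = bc − ac + ab,
  ∂cde = de − ce + cd.
As a 10×5 matrix over Z this has rank 5, with invariant factors (1,1,1,1,1).

From H_k ≅ ker(∂_k) / im(∂_{k+1}) we obtain:

  H_0: rank C_0 − rank ∂_1 = 5 − 4 = 1, and the invariant factors of ∂_1 are all 1, so H_0 = Z.
  H_1: rank ker ∂_1 − rank ∂_2 = (10 − 4) − 5 = 1, and the invariant factors of ∂_2 are all 1, so H_1 = Z.
  H_2: rank ker ∂_2 − rank ∂_3 = (5 − 5) − 0 = 0, and there is no ∂_3, so H_2 = 0.

(K is a triangulation of the Möbius band.)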